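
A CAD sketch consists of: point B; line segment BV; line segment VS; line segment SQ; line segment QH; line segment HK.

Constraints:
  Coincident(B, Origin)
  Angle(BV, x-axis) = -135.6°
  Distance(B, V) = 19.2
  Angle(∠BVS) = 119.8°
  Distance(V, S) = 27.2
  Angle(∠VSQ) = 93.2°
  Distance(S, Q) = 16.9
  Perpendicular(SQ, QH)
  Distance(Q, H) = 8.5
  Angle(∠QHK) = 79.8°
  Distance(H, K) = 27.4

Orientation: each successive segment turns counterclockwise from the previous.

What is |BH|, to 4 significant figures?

29.21

∠VSQ = 93.2° gives SQ at 11.40° from the x-axis; with |SQ| = 16.9, Q = (9.705, -36.41). SQ is perpendicular to QH, so QH runs at 101.4°; with |QH| = 8.5, H = (8.025, -28.08). Then |BH| = |H − B| = 29.21.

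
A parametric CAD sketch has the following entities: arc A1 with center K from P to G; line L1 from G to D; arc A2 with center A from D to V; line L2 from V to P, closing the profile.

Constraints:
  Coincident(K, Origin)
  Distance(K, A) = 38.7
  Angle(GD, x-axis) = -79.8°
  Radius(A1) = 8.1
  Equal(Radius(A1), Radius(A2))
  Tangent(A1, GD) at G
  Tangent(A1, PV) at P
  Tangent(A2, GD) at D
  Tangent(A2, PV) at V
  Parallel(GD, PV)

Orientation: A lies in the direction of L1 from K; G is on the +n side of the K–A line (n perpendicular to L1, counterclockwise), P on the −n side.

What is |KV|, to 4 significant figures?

39.54

Tangency of A1 to both parallel lines with radius 8.1 puts G and P at K ± 8.1·n: G = (7.972, 1.434), P = (-7.972, -1.434). Equal radii place D and V the same way about A: D = A + 8.1·n = (14.83, -36.65), V = A − 8.1·n = (-1.119, -39.52). Then |KV| = |V − K| = 39.54.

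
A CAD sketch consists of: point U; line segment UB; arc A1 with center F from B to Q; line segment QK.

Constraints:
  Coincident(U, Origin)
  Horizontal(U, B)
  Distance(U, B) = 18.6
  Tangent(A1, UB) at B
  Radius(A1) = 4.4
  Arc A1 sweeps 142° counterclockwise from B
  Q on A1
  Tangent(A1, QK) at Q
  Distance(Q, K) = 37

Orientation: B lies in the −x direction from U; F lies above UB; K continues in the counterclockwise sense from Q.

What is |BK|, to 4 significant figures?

40.48

U is at the origin; U and B share the same y with |UB| = 18.6 and B on the −x side, so B = (-18.60, 0.000). Since A1 is tangent to UB there, FB ⟂ UB, so F = B + (0, 4.4) = (-18.60, 4.400). On A1, B sits at bearing -90° from F; a 142° counterclockwise sweep puts Q at bearing 52°, so Q = F + 4.4·(cos 52°, sin 52°) = (-15.89, 7.867). Tangency of A1 to QK means the radius FQ is perpendicular to QK, so QK runs along (−sin 52°, cos 52°); with |QK| = 37.0, K = (-45.05, 30.65). Then |BK| = |K − B| = 40.48.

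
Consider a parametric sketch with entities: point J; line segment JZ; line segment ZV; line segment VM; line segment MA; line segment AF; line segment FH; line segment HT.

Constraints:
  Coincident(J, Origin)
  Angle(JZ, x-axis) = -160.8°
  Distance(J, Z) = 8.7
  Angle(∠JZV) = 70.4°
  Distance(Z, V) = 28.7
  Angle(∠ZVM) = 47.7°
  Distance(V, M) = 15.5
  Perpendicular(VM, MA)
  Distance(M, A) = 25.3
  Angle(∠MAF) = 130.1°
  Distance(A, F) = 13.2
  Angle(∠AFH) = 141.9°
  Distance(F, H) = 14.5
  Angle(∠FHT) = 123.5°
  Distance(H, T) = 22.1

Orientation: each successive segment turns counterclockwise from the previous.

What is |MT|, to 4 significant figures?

40.82

∠AFH = 141.9° gives FH at -100.9° from the x-axis; with |FH| = 14.5, H = (-25.53, -28.90). ∠FHT = 123.5° gives HT at -44.40° from the x-axis; with |HT| = 22.1, T = (-9.744, -44.36). Then |MT| = |T − M| = 40.82.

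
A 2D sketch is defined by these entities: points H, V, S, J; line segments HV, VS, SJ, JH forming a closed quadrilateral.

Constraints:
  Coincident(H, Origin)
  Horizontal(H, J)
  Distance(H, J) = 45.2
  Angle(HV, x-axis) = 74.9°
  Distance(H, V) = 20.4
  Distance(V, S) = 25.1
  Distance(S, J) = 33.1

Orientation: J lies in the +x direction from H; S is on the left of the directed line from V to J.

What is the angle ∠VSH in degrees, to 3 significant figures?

23.9°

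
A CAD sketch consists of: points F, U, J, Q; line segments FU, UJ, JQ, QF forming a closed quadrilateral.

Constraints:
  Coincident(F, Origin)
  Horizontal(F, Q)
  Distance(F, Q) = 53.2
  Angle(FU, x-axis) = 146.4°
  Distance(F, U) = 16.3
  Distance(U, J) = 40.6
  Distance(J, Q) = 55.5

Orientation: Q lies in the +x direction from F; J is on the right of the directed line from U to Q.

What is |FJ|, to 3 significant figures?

27.6

F is at the origin; F and Q share the same y with |FQ| = 53.2 and Q in +x, so Q = (53.2, 0). FU runs at 146.4° with |FU| = 16.3, so U = (-13.6, 9.02). J is determined by |UJ| = 40.6 and |JQ| = 55.5 together: it lies at the intersection of circle(U, 40.6) and circle(Q, 55.5). With |UQ| = 67.4, the foot of the radical line on UQ is 23.1 from U and the perpendicular offset is √(40.6² − 23.1²) = 33.4. Taking the right-of-UQ solution: J = (4.81, -27.2).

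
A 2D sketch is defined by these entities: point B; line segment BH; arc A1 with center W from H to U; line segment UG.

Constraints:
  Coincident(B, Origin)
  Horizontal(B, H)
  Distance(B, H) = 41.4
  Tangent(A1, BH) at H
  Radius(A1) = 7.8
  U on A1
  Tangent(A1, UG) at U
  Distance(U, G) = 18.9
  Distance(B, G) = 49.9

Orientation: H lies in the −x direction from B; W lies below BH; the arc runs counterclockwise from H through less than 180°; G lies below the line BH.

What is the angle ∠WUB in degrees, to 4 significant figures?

10.55°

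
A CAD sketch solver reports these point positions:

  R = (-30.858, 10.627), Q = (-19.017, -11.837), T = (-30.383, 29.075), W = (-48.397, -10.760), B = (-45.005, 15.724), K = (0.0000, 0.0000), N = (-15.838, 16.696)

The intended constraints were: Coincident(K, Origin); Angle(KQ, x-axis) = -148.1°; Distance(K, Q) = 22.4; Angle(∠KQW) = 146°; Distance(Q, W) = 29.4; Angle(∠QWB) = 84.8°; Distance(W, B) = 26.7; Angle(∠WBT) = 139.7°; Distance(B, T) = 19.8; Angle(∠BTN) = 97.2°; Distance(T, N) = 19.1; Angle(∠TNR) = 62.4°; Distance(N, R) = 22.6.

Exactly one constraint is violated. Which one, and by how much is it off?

Distance(N, R) = 22.6 — off by 6.40.

K = (0.00, 0.00) ✓; KQ at -148.1° ✓; |KQ| = 22.40 ✓; ∠KQW = 146.0° ✓; |QW| = 29.40 ✓; ∠QWB = 84.80° ✓; |WB| = 26.70 ✓; ∠WBT = 139.7° ✓; |BT| = 19.80 ✓; ∠BTN = 97.20° ✓; |TN| = 19.10 ✓; ∠TNR = 62.40° ✓; |NR| = 16.20 ✗.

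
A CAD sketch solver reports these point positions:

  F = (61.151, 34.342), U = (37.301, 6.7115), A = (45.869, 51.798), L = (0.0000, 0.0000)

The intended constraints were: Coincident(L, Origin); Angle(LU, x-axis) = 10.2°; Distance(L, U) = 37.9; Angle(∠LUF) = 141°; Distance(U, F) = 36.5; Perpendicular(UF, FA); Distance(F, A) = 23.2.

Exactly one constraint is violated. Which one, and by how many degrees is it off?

Perpendicular(UF, FA) — off by 8.00°.

L = (0.00, 0.00) ✓; LU at 10.20° ✓; |LU| = 37.90 ✓; ∠LUF = 141.0° ✓; |UF| = 36.50 ✓; ∠(UF, FA) = 82.00° ✗; |FA| = 23.20 ✓.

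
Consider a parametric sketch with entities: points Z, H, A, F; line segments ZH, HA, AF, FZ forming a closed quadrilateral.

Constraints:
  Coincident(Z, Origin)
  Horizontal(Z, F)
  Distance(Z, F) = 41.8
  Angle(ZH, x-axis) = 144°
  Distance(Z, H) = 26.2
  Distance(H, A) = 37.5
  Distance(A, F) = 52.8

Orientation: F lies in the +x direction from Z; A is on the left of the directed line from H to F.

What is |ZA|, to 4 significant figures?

40.53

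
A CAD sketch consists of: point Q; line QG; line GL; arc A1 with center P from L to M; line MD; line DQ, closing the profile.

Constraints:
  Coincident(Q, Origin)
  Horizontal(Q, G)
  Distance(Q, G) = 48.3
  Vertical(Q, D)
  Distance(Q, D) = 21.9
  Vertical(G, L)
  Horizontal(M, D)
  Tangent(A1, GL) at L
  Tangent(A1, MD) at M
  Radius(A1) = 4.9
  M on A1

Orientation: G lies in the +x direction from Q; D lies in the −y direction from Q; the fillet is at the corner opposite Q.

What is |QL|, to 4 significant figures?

51.20

Q is at the origin; QG is horizontal with |QG| = 48.3 and G on the +x side, so G = (48.30, 0.000). QD is vertical with |QD| = 21.9 and D on the −y side, so D = (0.000, -21.90). The virtual corner opposite Q is at (48.30, -21.90). Since A1 is tangent to GL there, PL ⟂ GL and the tangent condition forces PM to be normal to MD, with radius 4.9, so the center P sits 4.9 in from both sides at P = (43.40, -17.00). That places the tangent points at L = (48.30, -17.00) on GL and M = (43.40, -21.90) on MD. Then |QL| = |L − Q| = 51.20.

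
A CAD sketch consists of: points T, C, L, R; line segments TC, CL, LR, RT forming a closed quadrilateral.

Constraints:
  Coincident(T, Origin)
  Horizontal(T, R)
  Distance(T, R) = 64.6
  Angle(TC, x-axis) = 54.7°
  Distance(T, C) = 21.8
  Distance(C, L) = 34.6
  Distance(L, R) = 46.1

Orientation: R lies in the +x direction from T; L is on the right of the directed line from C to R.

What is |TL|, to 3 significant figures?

26.4

Checks: |CL| = 34.60 ✓; |LR| = 46.10 ✓.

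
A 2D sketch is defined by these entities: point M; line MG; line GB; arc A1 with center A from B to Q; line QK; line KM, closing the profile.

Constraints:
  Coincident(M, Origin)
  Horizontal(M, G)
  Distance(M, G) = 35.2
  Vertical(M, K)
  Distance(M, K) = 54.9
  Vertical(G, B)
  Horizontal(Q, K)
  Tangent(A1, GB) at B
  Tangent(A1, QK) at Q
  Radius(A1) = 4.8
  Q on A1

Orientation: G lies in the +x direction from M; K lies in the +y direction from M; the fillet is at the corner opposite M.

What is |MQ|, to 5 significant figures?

62.755

The virtual corner opposite M is at (35.200, 54.900). Tangency of A1 to GB means the radius AB is perpendicular to GB and A1 meets QK tangentially, so AQ is at right angles to QK, with radius 4.8, so the center A sits 4.8 in from both sides at A = (30.400, 50.100). That places the tangent points at B = (35.200, 50.100) on GB and Q = (30.400, 54.900) on QK. Then |MQ| = |Q − M| = 62.755.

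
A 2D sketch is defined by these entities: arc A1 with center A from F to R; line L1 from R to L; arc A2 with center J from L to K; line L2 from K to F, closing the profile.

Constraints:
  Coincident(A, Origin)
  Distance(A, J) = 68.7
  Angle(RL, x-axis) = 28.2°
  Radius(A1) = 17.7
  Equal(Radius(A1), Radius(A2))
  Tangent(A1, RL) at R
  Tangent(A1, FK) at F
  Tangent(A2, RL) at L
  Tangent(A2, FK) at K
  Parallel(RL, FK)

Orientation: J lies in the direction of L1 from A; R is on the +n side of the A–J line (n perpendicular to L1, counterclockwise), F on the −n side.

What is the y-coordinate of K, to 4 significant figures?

16.87

Tangency of A1 to both parallel lines with radius 17.7 puts R and F at A ± 17.7·n: R = (-8.364, 15.60), F = (8.364, -15.60). Equal radii place L and K the same way about J: L = J + 17.7·n = (52.18, 48.06), K = J − 17.7·n = (68.91, 16.87). So K.y = 16.87.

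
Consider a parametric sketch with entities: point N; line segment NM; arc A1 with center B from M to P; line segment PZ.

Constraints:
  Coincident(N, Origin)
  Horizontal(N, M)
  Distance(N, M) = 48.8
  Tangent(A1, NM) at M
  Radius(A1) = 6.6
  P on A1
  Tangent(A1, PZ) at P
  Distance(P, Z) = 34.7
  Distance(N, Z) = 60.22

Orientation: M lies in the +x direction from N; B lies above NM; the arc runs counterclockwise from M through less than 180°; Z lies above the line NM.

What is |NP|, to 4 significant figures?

55.73

Checks: |BP| = 6.600 ✓; ∠(BP, PZ) = 90.00° ✓; |PZ| = 34.70 ✓; |NZ| = 60.22 ✓.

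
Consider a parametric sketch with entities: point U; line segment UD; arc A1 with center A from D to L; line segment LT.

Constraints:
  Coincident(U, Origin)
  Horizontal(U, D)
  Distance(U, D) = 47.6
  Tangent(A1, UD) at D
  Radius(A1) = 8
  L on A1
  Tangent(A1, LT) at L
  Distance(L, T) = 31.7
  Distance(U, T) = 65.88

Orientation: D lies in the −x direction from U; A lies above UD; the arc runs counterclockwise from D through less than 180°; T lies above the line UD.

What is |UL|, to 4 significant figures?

41.66

Checks: ∠(AD, DU) = 90.00° ✓; |AL| = 8.000 ✓; ∠(AL, LT) = 90.00° ✓; |LT| = 31.70 ✓; |UT| = 65.88 ✓.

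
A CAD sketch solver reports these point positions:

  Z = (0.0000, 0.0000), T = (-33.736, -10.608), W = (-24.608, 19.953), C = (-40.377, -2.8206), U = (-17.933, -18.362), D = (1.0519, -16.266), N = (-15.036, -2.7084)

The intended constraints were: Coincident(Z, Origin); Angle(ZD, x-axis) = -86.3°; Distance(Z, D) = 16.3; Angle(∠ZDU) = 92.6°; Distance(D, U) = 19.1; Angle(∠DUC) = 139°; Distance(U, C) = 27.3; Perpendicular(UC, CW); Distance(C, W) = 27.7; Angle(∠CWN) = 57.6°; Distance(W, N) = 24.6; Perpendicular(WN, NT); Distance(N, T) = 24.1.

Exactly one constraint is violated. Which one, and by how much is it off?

Distance(N, T) = 24.1 — off by 3.80.

Z = (0.00, 0.00) ✓; ZD at -86.30° ✓; |ZD| = 16.30 ✓; ∠ZDU = 92.60° ✓; |DU| = 19.10 ✓; ∠DUC = 139.0° ✓; |UC| = 27.30 ✓; ∠(UC, CW) = 90.00° ✓; |CW| = 27.70 ✓; ∠CWN = 57.60° ✓; |WN| = 24.60 ✓; ∠(WN, NT) = 90.00° ✓; |NT| = 20.30 ✗.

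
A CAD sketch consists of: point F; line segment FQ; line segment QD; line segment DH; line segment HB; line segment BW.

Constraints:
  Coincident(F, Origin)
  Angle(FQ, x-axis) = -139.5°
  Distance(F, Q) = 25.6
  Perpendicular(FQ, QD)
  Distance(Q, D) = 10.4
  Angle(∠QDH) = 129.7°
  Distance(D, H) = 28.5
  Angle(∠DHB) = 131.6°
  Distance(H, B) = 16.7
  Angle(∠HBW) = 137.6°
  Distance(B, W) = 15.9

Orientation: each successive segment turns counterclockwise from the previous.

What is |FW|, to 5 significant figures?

26.619

F is at the origin; FQ runs at -139.5° with length 25.6, so Q = (-19.466, -16.626). FQ is perpendicular to QD, so QD runs at -49.500°; with |QD| = 10.4, D = (-12.712, -24.534). ∠QDH = 129.7° gives DH at 0.80000° from the x-axis; with |DH| = 28.5, H = (15.785, -24.136). ∠DHB = 131.6° gives HB at 49.200° from the x-axis; with |HB| = 16.7, B = (26.697, -11.494). ∠HBW = 137.6° gives BW at 91.600° from the x-axis; with |BW| = 15.9, W = (26.253, 4.3994). Then |FW| = |W − F| = 26.619.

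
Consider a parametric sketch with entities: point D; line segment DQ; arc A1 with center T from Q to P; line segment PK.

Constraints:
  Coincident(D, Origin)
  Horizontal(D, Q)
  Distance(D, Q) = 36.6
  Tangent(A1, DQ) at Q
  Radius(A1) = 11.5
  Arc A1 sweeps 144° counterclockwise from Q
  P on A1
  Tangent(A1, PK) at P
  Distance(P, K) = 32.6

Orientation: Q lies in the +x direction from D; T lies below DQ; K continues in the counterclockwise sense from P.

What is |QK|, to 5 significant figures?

44.519

On A1, Q sits at bearing 90° from T; a 144° counterclockwise sweep puts P at bearing 234°, so P = T + 11.5·(cos 234°, sin 234°) = (29.840, -20.804). Tangency of A1 to PK means the radius TP is perpendicular to PK, so PK runs along (−sin 234°, cos 234°); with |PK| = 32.6, K = (56.214, -39.965). Then |QK| = |K − Q| = 44.519.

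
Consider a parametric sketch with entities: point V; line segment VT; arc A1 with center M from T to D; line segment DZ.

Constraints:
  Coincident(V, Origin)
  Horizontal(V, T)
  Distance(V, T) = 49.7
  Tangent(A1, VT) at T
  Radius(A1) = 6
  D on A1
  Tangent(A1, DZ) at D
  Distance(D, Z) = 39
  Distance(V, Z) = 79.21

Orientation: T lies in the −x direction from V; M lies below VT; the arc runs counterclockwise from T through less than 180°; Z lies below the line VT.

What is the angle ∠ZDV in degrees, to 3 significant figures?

113°

V is at the origin; V and T share the same y with |VT| = 49.7 and T on the −x side, so T = (-49.7, 0.00). Tangency of A1 to VT means the radius MT is perpendicular to VT, so M = T + (0, -6) = (-49.7, -6.00). Since MD ⟂ DZ (tangency), |MZ| = √(6.0² + 39.0²) = 39.5 regardless of where D sits on A1. So Z lies on both circle(V, 79.21) and circle(M, 39.5); the below-VT intersection is Z = (-67.7, -41.1). D is the foot of the tangent from Z: D = (-55.4, -4.11).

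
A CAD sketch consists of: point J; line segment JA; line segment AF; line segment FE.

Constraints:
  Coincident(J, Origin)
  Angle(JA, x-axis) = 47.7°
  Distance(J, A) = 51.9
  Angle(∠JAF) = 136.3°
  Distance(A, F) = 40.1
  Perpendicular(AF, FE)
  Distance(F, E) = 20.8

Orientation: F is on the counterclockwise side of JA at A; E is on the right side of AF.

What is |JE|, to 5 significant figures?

96.100

∠JAF = 136.3°, so AF runs at 47.7° + (180° − 136.3°) = 91.400° from the x-axis; with |AF| = 40.1, F = A + 40.1·(cos 91.400°, sin 91.400°) = (33.950, 78.475). AF ⟂ FE; with |FE| = 20.8 on the right of AF, E = F + 20.8·(0.99970, 0.024432) = (54.743, 78.983). Then |JE| = |E − J| = 96.100.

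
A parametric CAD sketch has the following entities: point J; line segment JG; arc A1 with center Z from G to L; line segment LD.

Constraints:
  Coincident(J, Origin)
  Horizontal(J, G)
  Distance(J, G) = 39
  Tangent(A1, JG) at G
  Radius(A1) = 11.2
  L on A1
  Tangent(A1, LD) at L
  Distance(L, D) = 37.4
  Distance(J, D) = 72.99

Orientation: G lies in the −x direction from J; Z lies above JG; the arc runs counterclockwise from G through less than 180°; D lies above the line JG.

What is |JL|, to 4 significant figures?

36.22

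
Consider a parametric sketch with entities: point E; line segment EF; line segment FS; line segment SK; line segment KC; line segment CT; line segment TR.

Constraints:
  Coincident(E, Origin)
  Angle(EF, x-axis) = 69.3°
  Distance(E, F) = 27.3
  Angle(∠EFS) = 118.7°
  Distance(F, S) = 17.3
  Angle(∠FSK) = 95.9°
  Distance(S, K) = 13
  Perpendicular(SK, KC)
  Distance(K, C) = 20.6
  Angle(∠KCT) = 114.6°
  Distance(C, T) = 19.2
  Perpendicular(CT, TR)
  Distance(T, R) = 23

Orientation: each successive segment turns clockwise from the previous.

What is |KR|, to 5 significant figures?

28.102

∠KCT = 114.6° gives CT at 128.50° from the x-axis; with |CT| = 19.2, T = (-2.0446, 25.403). The perpendicularity gives TR at right angles to CT, so TR runs at 38.500°; with |TR| = 23.0, R = (15.955, 39.721). Then |KR| = |R − K| = 28.102.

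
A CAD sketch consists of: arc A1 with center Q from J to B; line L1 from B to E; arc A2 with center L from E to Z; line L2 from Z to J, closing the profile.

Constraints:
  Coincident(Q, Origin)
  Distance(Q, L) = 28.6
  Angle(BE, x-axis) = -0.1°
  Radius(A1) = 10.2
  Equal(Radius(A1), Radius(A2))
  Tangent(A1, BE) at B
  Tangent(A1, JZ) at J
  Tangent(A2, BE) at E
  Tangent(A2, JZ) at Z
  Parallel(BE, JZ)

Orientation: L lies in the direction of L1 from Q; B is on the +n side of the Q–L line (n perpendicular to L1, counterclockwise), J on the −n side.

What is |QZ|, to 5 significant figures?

30.364

The slot axis is L1's direction at -0.1°, so u = (cos -0.1°, sin -0.1°) = (1.0000, -0.0017453) and n = (−sin -0.1°, cos -0.1°) = (0.0017453, 1.0000). Q is at the origin and L lies 28.6 along u from Q, so L = 28.6·u = (28.600, -0.049916). Tangency of A1 to both parallel lines with radius 10.2 puts B and J at Q ± 10.2·n: B = (0.017802, 10.200), J = (-0.017802, -10.200). Equal radii place E and Z the same way about L: E = L + 10.2·n = (28.618, 10.150), Z = L − 10.2·n = (28.582, -10.250). Then |QZ| = |Z − Q| = 30.364.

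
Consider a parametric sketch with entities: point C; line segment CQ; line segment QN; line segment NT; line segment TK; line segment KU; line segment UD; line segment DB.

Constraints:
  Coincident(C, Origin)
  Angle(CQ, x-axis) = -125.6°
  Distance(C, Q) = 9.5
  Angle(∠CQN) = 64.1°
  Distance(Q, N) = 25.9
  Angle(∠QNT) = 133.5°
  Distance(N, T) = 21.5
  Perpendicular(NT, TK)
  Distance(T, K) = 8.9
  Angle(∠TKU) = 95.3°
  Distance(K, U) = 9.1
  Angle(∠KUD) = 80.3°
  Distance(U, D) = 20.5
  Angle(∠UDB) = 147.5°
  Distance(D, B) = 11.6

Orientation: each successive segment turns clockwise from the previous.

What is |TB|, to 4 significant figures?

19.98

C is at the origin; CQ runs at -125.6° with length 9.5, so Q = (-5.530, -7.724). ∠CQN = 64.1° gives QN at 118.5° from the x-axis; with |QN| = 25.9, N = (-17.89, 15.04). ∠QNT = 133.5° gives NT at 72.00° from the x-axis; with |NT| = 21.5, T = (-11.24, 35.48). NT ⟂ TK, so TK runs at -18.00°; with |TK| = 8.9, K = (-2.780, 32.73). ∠TKU = 95.3° gives KU at -102.7° from the x-axis; with |KU| = 9.1, U = (-4.781, 23.86). ∠KUD = 80.3° gives UD at 157.6° from the x-axis; with |UD| = 20.5, D = (-23.73, 31.67). ∠UDB = 147.5° gives DB at 125.1° from the x-axis; with |DB| = 11.6, B = (-30.40, 41.16). Then |TB| = |B − T| = 19.98.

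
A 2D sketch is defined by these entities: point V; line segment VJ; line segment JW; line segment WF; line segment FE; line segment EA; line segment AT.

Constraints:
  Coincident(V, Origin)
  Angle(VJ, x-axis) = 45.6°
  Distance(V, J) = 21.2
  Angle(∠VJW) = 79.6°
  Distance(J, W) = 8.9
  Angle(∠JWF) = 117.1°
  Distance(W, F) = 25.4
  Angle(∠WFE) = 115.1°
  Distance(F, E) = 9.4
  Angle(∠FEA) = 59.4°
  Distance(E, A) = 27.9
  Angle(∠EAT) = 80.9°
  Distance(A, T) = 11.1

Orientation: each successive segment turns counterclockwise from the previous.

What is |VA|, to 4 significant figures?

16.76

V is at the origin; VJ runs at 45.6° with length 21.2, so J = (14.83, 15.15). ∠VJW = 79.6° gives JW at 146.0° from the x-axis; with |JW| = 8.9, W = (7.454, 20.12). ∠JWF = 117.1° gives WF at -151.1° from the x-axis; with |WF| = 25.4, F = (-14.78, 7.848). ∠WFE = 115.1° gives FE at -86.20° from the x-axis; with |FE| = 9.4, E = (-14.16, -1.531). ∠FEA = 59.4° gives EA at 34.40° from the x-axis; with |EA| = 27.9, A = (8.861, 14.23). Then |VA| = |A − V| = 16.76.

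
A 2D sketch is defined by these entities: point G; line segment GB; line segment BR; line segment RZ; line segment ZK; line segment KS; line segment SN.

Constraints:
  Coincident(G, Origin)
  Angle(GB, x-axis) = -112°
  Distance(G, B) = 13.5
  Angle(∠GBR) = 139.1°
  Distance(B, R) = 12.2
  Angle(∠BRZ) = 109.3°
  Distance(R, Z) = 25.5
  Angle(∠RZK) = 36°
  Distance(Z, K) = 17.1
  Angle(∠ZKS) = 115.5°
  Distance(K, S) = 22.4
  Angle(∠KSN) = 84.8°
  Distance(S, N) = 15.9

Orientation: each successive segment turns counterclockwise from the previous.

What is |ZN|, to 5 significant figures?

28.324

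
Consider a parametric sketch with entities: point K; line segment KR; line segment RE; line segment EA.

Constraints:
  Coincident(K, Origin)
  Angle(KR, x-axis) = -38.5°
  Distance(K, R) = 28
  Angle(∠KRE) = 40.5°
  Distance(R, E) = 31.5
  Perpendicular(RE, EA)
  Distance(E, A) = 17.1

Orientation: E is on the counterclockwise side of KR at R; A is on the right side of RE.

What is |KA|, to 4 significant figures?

36.73

K is at the origin; KR runs at -38.5° with length 28.0, so R = 28.0·(cos -38.5°, sin -38.5°) = (21.91, -17.43). ∠KRE = 40.5°, so RE runs at -38.5° + (180° − 40.5°) = 101.0° from the x-axis; with |RE| = 31.5, E = R + 31.5·(cos 101.0°, sin 101.0°) = (15.90, 13.49). The perpendicularity gives EA at right angles to RE; with |EA| = 17.1 on the right of RE, A = E + 17.1·(0.9816, 0.1908) = (32.69, 16.75). Then |KA| = |A − K| = 36.73.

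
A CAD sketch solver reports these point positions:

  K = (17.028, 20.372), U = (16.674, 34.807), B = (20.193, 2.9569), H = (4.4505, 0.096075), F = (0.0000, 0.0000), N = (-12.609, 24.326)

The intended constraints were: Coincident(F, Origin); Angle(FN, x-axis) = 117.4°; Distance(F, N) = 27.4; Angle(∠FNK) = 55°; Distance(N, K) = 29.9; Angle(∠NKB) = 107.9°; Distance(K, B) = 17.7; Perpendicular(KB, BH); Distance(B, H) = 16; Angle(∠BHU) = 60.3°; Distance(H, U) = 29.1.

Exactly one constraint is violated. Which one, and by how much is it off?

Distance(H, U) = 29.1 — off by 7.70.

F = (0.00, 0.00) ✓; FN at 117.4° ✓; |FN| = 27.40 ✓; ∠FNK = 55.00° ✓; |NK| = 29.90 ✓; ∠NKB = 107.9° ✓; |KB| = 17.70 ✓; ∠(KB, BH) = 90.00° ✓; |BH| = 16.00 ✓; ∠BHU = 60.30° ✓; |HU| = 36.80 ✗.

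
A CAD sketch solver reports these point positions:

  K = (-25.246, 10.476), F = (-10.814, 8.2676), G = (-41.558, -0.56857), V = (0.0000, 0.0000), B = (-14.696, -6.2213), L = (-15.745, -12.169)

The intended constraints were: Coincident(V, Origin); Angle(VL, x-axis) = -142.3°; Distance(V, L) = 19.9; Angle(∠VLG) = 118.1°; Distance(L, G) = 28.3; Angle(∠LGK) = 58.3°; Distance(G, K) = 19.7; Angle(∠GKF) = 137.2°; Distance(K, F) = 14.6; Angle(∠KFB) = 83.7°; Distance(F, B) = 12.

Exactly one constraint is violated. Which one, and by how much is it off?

Distance(F, B) = 12 — off by 3.00.

V = (0.00, 0.00) ✓; VL at -142.3° ✓; |VL| = 19.90 ✓; ∠VLG = 118.1° ✓; |LG| = 28.30 ✓; ∠LGK = 58.30° ✓; |GK| = 19.70 ✓; ∠GKF = 137.2° ✓; |KF| = 14.60 ✓; ∠KFB = 83.70° ✓; |FB| = 15.00 ✗.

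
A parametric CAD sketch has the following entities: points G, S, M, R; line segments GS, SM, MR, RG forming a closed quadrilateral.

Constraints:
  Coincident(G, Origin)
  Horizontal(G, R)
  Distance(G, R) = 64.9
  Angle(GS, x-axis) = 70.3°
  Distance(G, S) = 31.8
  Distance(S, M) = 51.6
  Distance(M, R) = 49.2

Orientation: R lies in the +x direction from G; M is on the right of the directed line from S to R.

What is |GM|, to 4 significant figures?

29.04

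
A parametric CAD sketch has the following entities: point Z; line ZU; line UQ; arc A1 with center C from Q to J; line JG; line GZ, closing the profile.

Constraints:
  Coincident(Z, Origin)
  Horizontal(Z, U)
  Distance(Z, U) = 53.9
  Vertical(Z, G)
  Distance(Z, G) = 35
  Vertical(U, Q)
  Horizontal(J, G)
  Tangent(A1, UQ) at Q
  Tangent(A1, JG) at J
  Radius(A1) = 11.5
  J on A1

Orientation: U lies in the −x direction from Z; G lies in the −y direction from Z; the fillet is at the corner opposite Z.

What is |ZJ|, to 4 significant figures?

54.98

Z is at the origin; ZU is horizontal with |ZU| = 53.9 and U on the −x side, so U = (-53.90, 0.000). ZG is vertical with |ZG| = 35.0 and G on the −y side, so G = (0.000, -35.00). The virtual corner opposite Z is at (-53.90, -35.00). Tangency of A1 to UQ means the radius CQ is perpendicular to UQ and tangency of A1 to JG means the radius CJ is perpendicular to JG, with radius 11.5, so the center C sits 11.5 in from both sides at C = (-42.40, -23.50). That places the tangent points at Q = (-53.90, -23.50) on UQ and J = (-42.40, -35.00) on JG. Then |ZJ| = |J − Z| = 54.98.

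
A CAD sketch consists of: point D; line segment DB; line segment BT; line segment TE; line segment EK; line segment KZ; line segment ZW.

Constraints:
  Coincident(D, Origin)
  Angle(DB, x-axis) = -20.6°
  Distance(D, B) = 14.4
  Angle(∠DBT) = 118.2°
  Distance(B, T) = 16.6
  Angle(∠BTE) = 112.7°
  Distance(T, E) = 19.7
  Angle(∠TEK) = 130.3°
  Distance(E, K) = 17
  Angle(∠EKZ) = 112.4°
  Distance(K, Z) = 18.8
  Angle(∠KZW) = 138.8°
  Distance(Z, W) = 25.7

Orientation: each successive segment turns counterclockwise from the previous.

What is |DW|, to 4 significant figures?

13.39

D is at the origin; DB runs at -20.6° with length 14.4, so B = (13.48, -5.067). ∠DBT = 118.2° gives BT at 41.20° from the x-axis; with |BT| = 16.6, T = (25.97, 5.868). ∠BTE = 112.7° gives TE at 108.5° from the x-axis; with |TE| = 19.7, E = (19.72, 24.55). ∠TEK = 130.3° gives EK at 158.2° from the x-axis; with |EK| = 17.0, K = (3.934, 30.86). ∠EKZ = 112.4° gives KZ at -134.2° from the x-axis; with |KZ| = 18.8, Z = (-9.173, 17.39). ∠KZW = 138.8° gives ZW at -93.00° from the x-axis; with |ZW| = 25.7, W = (-10.52, -8.280). Then |DW| = |W − D| = 13.39.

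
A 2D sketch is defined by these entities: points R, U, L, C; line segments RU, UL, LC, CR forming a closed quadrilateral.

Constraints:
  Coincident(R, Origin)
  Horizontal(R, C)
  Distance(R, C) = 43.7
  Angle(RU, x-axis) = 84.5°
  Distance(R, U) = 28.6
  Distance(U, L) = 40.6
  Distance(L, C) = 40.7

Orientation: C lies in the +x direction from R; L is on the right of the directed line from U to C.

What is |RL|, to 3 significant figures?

13.0

Checks: |UL| = 40.60 ✓; |LC| = 40.70 ✓.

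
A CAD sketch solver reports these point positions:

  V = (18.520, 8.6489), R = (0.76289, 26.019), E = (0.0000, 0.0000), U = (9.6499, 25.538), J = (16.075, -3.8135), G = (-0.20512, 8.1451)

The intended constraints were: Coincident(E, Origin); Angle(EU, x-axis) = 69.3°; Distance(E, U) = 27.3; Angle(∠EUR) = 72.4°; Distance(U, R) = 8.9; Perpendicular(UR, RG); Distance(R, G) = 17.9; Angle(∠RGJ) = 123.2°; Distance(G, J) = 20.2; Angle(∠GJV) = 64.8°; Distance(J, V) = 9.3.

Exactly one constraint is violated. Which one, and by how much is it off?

Distance(J, V) = 9.3 — off by 3.40.

E = (0.00, 0.00) ✓; EU at 69.30° ✓; |EU| = 27.30 ✓; ∠EUR = 72.40° ✓; |UR| = 8.900 ✓; ∠(UR, RG) = 90.00° ✓; |RG| = 17.90 ✓; ∠RGJ = 123.2° ✓; |GJ| = 20.20 ✓; ∠GJV = 64.80° ✓; |JV| = 12.70 ✗.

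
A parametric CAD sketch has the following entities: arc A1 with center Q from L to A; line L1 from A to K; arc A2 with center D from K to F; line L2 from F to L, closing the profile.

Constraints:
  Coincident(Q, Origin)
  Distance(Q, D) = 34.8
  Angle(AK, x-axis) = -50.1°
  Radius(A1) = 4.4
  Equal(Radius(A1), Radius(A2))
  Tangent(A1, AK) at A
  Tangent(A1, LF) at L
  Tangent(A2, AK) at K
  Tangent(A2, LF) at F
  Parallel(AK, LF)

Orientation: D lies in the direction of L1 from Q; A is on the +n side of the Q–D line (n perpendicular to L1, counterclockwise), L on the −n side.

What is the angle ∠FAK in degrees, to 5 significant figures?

14.191°

Tangency of A1 to both parallel lines with radius 4.4 puts A and L at Q ± 4.4·n: A = (3.3755, 2.8224), L = (-3.3755, -2.8224). Equal radii place K and F the same way about D: K = D + 4.4·n = (25.698, -23.875), F = D − 4.4·n = (18.947, -29.520). Then cos ∠FAK = AF·AK / (|AF||AK|), giving 14.191°.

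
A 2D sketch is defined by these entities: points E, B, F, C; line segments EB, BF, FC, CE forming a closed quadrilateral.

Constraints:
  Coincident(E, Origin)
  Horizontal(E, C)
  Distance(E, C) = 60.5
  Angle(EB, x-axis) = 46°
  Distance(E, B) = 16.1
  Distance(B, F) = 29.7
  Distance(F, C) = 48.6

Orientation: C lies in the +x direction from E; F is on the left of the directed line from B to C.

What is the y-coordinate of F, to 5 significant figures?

36.094

Checks: |BF| = 29.70 ✓; |FC| = 48.60 ✓.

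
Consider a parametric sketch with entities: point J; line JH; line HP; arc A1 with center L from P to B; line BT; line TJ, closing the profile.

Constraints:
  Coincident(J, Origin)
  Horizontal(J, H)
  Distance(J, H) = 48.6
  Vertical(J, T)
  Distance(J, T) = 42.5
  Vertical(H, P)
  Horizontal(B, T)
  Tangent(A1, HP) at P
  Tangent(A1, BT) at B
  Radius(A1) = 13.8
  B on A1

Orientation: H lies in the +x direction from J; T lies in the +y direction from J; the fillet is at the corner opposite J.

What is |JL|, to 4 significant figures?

45.11

J is at the origin; JH is horizontal with |JH| = 48.6 and H on the +x side, so H = (48.60, 0.000). J and T share the same x with |JT| = 42.5 and T on the +y side, so T = (0.000, 42.50). The virtual corner opposite J is at (48.60, 42.50). A1 meets HP tangentially, so LP is at right angles to HP and since A1 is tangent to BT there, LB ⟂ BT, with radius 13.8, so the center L sits 13.8 in from both sides at L = (34.80, 28.70). Then |JL| = |L − J| = 45.11.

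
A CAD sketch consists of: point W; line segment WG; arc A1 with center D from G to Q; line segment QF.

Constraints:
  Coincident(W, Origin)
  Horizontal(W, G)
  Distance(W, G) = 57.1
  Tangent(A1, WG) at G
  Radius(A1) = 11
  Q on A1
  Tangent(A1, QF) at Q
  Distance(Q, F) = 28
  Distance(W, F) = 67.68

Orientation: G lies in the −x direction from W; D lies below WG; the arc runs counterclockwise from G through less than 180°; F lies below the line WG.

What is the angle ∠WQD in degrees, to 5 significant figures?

14.001°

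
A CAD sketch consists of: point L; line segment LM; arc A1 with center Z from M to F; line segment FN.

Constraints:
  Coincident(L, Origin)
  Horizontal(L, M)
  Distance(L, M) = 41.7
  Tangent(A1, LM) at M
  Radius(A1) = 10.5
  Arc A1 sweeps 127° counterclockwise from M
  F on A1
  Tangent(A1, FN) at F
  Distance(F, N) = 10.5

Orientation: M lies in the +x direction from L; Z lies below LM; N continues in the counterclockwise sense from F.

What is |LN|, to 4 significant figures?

46.97

L is at the origin; L and M share the same y with |LM| = 41.7 and M on the +x side, so M = (41.70, 0.000). Tangency of A1 to LM means the radius ZM is perpendicular to LM, so Z = M + (0, -10.5) = (41.70, -10.50). On A1, M sits at bearing 90° from Z; a 127° counterclockwise sweep puts F at bearing 217°, so F = Z + 10.5·(cos 217°, sin 217°) = (33.31, -16.82). The tangent condition forces ZF to be normal to FN, so FN runs along (−sin 217°, cos 217°); with |FN| = 10.5, N = (39.63, -25.20). Then |LN| = |N − L| = 46.97.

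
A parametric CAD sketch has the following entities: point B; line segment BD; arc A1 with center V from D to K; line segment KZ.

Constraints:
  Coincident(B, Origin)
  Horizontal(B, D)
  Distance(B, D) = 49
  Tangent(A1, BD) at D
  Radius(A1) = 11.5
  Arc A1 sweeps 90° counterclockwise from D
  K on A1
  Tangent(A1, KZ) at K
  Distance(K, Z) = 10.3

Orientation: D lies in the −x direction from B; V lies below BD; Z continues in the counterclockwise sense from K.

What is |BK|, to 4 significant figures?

61.58

B is at the origin; BD is horizontal with |BD| = 49.0 and D on the −x side, so D = (-49.00, 0.000). A1 meets BD tangentially, so VD is at right angles to BD, so V = D + (0, -11.5) = (-49.00, -11.50). On A1, D sits at bearing 90° from V; a 90° counterclockwise sweep puts K at bearing 180°, so K = V + 11.5·(cos 180°, sin 180°) = (-60.50, -11.50). Then |BK| = |K − B| = 61.58.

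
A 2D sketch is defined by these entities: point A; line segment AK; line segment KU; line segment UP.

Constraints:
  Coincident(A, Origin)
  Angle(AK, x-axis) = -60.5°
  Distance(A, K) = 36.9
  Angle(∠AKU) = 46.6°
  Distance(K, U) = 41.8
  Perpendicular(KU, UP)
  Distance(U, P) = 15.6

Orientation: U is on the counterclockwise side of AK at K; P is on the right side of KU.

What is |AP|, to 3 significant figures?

45.5

∠AKU = 46.6°, so KU runs at -60.5° + (180° − 46.6°) = 72.9° from the x-axis; with |KU| = 41.8, U = K + 41.8·(cos 72.9°, sin 72.9°) = (30.5, 7.84). KU is perpendicular to UP; with |UP| = 15.6 on the right of KU, P = U + 15.6·(0.956, -0.294) = (45.4, 3.25). Then |AP| = |P − A| = 45.5.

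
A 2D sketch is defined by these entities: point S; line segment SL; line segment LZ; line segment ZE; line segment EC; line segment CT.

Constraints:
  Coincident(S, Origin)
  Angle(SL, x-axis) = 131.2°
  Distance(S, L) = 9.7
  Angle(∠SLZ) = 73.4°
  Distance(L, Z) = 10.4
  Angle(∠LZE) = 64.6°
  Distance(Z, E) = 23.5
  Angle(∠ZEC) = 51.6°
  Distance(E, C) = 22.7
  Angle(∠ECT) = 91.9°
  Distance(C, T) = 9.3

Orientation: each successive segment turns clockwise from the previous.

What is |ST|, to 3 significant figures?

13.5

∠ZEC = 51.6° gives EC at 141° from the x-axis; with |EC| = 22.7, C = (-14.9, 2.48). ∠ECT = 91.9° gives CT at 52.7° from the x-axis; with |CT| = 9.3, T = (-9.22, 9.88). Then |ST| = |T − S| = 13.5.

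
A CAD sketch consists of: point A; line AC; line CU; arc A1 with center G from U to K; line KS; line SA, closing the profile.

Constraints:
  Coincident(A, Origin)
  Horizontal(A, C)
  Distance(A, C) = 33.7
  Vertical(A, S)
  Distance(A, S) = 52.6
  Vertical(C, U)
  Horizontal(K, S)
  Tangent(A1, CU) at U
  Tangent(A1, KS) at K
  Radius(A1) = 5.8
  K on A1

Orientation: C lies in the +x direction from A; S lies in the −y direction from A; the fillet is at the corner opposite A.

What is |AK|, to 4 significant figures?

59.54

A is at the origin; A and C share the same y with |AC| = 33.7 and C on the +x side, so C = (33.70, 0.000). A and S share the same x with |AS| = 52.6 and S on the −y side, so S = (0.000, -52.60). The virtual corner opposite A is at (33.70, -52.60). A1 meets CU tangentially, so GU is at right angles to CU and since A1 is tangent to KS there, GK ⟂ KS, with radius 5.8, so the center G sits 5.8 in from both sides at G = (27.90, -46.80). That places the tangent points at U = (33.70, -46.80) on CU and K = (27.90, -52.60) on KS. Then |AK| = |K − A| = 59.54.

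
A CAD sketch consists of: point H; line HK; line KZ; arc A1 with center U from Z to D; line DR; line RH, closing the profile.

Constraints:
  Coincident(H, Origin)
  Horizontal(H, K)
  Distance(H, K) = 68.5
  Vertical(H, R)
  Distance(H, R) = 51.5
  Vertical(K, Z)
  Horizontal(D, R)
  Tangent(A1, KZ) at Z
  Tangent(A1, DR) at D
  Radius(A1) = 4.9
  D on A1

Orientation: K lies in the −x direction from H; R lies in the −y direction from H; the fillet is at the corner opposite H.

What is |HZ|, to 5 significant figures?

82.848

H is at the origin; HK is horizontal with |HK| = 68.5 and K on the −x side, so K = (-68.500, 0.0000). H and R share the same x with |HR| = 51.5 and R on the −y side, so R = (0.0000, -51.500). The virtual corner opposite H is at (-68.500, -51.500). The tangent condition forces UZ to be normal to KZ and tangency of A1 to DR means the radius UD is perpendicular to DR, with radius 4.9, so the center U sits 4.9 in from both sides at U = (-63.600, -46.600). That places the tangent points at Z = (-68.500, -46.600) on KZ and D = (-63.600, -51.500) on DR. Then |HZ| = |Z − H| = 82.848.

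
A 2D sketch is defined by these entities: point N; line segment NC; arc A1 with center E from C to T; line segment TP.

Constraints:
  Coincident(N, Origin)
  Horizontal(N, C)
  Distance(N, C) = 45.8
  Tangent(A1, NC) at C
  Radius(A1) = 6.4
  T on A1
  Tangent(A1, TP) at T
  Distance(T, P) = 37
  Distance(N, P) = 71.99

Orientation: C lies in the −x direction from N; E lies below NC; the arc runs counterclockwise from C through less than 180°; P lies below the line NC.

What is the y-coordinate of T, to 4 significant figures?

-5.256

Checks: ∠(EC, CN) = 90.00° ✓; |ET| = 6.400 ✓; ∠(ET, TP) = 90.00° ✓; |TP| = 37.00 ✓; |NP| = 71.99 ✓.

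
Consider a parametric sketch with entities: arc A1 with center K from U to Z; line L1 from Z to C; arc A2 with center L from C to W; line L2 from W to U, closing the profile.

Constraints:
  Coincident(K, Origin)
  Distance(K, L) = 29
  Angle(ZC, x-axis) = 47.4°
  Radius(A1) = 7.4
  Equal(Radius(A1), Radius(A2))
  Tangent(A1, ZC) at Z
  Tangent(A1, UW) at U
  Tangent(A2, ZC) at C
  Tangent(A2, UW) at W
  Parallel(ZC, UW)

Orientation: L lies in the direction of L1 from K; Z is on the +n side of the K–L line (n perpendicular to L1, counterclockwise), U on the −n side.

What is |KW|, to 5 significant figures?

29.929

The slot axis is L1's direction at 47.4°, so u = (cos 47.4°, sin 47.4°) = (0.67688, 0.73610) and n = (−sin 47.4°, cos 47.4°) = (-0.73610, 0.67688). K is at the origin and L lies 29.0 along u from K, so L = 29.0·u = (19.629, 21.347). Tangency of A1 to both parallel lines with radius 7.4 puts Z and U at K ± 7.4·n: Z = (-5.4471, 5.0089), U = (5.4471, -5.0089). Equal radii place C and W the same way about L: C = L + 7.4·n = (14.182, 26.356), W = L − 7.4·n = (25.077, 16.338). Then |KW| = |W − K| = 29.929.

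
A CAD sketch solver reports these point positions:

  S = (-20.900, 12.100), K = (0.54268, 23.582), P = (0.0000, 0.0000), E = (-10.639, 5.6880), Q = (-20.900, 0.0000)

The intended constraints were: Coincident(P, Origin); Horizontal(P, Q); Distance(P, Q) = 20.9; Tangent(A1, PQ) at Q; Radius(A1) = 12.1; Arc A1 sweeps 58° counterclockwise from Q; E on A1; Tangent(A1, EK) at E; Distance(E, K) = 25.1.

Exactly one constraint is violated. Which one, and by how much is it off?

Distance(E, K) = 25.1 — off by 4.00.

P = (0.00, 0.00) ✓; P.y = 0.00, Q.y = 0.00 ✓; |PQ| = 20.90 ✓; ∠(SQ, QP) = 90.00° ✓; |SQ| = 12.10 ✓; bearing(S→E) − bearing(S→Q) = 58.00° ✓; |SE| = 12.10 ✓; ∠(SE, EK) = 90.00° ✓; |EK| = 21.10 ✗.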